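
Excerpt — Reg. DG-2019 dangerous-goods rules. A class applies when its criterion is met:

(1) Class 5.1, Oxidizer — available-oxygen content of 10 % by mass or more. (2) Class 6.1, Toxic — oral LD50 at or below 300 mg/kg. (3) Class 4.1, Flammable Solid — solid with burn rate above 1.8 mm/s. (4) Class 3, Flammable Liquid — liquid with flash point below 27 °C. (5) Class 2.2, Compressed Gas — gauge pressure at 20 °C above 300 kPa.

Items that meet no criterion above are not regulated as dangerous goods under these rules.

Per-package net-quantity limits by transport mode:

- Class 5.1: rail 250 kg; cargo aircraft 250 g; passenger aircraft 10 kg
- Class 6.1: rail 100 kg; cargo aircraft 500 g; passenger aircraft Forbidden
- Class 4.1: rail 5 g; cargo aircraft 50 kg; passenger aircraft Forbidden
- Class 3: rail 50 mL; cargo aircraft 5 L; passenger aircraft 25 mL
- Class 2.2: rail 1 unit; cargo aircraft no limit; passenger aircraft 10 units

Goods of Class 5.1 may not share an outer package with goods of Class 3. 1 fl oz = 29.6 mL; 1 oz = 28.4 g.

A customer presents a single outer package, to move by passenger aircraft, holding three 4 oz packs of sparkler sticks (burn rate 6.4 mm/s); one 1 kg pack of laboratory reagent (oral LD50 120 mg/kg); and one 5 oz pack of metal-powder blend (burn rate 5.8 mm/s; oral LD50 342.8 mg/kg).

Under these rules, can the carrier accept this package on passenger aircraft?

Sparkler sticks: burn rate 6.4 mm/s > 1.8 mm/s → Class 4.1 (Flammable Solid).
With oral LD50 120 mg/kg (≤ 300 mg/kg), the laboratory reagent falls in Class 6.1.
Burn rate 5.8 mm/s meets the Class 4.1 criterion (Flammable Solid), so the metal-powder blend is Class 4.1.
Class 6.1 quantity: 1 kg.
By passenger aircraft, Class 6.1 is Forbidden regardless of quantity.
Class 4.1 net quantity: (three 4 oz packs = 340.8 g) + (one 5 oz pack = 142 g) = 482.8 g.
By passenger aircraft, Class 4.1 is Forbidden regardless of quantity.
The segregation rule (Class 5.1 with Class 3) does not apply to Class 6.1 with Class 4.1.

No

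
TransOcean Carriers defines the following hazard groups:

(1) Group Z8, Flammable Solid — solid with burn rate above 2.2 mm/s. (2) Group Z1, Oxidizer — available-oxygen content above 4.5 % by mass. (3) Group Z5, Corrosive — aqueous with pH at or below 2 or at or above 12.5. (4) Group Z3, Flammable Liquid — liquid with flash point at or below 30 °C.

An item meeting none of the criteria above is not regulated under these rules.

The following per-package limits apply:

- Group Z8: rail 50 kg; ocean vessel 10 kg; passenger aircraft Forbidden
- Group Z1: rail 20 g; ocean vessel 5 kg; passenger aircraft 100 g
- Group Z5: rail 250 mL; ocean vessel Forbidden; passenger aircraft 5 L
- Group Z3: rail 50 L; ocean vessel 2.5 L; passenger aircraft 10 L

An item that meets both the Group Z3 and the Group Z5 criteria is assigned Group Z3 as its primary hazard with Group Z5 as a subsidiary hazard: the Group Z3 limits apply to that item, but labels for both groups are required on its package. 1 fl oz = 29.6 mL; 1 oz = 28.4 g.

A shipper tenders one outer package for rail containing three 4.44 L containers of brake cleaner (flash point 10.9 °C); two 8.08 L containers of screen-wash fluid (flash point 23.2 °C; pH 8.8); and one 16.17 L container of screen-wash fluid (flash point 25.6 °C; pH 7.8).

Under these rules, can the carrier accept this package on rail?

The brake cleaner has flash point 10.9 °C, which is ≤ 30 °C, so it is Group Z3 (Flammable Liquid).
The screen-wash fluid has flash point 23.2 °C, which is ≤ 30 °C, so it is Group Z3 (Flammable Liquid).
Flash point 25.6 °C meets the Group Z3 criterion (Flammable Liquid), so the screen-wash fluid is Group Z3.
Group Z3 net quantity: (three 4.44 L containers = 13.32 L) + (two 8.08 L containers = 16.16 L) + 16.17 L = 45.65 L.
45.65 L ≤ 50 L (rail limit, Group Z3) — within limit.

Yes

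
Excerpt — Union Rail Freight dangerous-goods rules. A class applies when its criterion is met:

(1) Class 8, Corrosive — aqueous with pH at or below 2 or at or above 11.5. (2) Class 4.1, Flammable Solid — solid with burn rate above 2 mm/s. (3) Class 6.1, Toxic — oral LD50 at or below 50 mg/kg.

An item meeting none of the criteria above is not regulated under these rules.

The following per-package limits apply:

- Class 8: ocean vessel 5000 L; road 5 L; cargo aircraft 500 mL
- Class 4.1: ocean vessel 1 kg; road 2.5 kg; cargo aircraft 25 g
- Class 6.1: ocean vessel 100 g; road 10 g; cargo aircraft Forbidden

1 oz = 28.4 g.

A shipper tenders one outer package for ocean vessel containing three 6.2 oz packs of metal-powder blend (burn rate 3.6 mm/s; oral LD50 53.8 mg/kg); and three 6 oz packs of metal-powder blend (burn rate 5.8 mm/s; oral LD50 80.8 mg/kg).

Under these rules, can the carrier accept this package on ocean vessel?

No

Metal-powder blend: burn rate 3.6 mm/s > 2 mm/s → Class 4.1 (Flammable Solid).
Metal-powder blend: burn rate 5.8 mm/s > 2 mm/s → Class 4.1 (Flammable Solid).
Total Class 4.1: (three 6.2 oz packs = 528.24 g) + (three 6 oz packs = 511.2 g) = 1039.44 g.
That exceeds the Class 4.1 ocean vessel limit of 1 kg.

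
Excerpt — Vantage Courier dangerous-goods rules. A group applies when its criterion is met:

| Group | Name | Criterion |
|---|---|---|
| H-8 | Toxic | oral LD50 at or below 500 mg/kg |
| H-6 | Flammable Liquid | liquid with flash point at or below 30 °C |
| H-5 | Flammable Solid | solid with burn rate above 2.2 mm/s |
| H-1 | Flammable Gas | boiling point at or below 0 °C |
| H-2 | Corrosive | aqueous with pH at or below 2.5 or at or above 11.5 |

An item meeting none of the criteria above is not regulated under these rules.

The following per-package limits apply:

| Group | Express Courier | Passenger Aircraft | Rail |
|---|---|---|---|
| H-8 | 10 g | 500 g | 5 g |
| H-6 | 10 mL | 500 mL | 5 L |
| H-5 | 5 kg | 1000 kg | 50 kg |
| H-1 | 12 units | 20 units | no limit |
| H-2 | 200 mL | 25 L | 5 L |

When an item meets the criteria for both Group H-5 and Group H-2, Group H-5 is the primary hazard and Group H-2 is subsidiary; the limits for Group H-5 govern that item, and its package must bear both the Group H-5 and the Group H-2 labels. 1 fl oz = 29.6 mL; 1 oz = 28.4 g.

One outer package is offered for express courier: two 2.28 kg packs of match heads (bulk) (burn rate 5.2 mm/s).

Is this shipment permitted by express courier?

Yes

Burn rate 5.2 mm/s meets the Group H-5 criterion (Flammable Solid), so the match heads (bulk) are Group H-5.
Group H-5 quantity: two 2.28 kg packs = 4.56 kg.
4.56 kg is within the express courier limit of 5 kg for Group H-5.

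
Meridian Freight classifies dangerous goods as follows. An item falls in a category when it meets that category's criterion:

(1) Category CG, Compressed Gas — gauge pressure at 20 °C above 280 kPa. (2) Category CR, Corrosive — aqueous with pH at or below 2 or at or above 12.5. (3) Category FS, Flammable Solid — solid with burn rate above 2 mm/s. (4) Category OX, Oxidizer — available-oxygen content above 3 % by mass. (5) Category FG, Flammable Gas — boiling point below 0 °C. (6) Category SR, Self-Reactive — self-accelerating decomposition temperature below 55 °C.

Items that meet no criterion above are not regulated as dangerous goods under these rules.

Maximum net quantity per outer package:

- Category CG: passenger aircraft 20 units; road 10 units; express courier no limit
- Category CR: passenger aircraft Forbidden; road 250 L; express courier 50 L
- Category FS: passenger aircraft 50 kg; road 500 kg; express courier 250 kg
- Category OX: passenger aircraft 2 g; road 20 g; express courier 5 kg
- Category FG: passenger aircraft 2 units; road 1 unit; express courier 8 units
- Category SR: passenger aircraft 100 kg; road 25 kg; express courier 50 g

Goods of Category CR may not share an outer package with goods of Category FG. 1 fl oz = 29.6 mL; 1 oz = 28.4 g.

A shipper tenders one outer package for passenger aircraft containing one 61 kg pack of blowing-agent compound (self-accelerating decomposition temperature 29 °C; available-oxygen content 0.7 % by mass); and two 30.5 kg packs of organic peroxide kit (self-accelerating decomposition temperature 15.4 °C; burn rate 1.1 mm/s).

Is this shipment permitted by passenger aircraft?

No

The blowing-agent compound has self-accelerating decomposition temperature 29 °C, which is < 55 °C, so it is Category SR (Self-Reactive).
With self-accelerating decomposition temperature 15.4 °C (< 55 °C), the organic peroxide kit falls in Category SR.
Category SR net quantity: 61 kg + (two 30.5 kg packs = 61 kg) = 122 kg.
That exceeds the Category SR passenger aircraft limit of 100 kg.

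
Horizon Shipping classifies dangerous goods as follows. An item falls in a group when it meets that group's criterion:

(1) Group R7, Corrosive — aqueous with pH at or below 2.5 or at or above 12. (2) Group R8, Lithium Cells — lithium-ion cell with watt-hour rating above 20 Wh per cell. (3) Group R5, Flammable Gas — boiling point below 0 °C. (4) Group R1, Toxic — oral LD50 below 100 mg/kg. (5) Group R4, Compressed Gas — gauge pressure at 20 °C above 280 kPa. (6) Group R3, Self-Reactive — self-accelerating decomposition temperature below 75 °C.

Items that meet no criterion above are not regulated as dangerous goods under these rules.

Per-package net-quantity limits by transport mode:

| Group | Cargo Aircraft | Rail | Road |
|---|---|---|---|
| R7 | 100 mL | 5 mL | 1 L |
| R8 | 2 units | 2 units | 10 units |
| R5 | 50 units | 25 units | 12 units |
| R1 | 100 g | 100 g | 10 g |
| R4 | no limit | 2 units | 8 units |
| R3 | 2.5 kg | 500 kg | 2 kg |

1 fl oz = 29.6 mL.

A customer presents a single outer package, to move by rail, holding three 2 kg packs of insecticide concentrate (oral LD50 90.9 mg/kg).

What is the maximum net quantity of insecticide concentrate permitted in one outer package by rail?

100 g

The insecticide concentrate has oral LD50 90.9 mg/kg, which is < 100 mg/kg, so it is Group R1 (Toxic).
The rail limit for Group R1 is 100 g.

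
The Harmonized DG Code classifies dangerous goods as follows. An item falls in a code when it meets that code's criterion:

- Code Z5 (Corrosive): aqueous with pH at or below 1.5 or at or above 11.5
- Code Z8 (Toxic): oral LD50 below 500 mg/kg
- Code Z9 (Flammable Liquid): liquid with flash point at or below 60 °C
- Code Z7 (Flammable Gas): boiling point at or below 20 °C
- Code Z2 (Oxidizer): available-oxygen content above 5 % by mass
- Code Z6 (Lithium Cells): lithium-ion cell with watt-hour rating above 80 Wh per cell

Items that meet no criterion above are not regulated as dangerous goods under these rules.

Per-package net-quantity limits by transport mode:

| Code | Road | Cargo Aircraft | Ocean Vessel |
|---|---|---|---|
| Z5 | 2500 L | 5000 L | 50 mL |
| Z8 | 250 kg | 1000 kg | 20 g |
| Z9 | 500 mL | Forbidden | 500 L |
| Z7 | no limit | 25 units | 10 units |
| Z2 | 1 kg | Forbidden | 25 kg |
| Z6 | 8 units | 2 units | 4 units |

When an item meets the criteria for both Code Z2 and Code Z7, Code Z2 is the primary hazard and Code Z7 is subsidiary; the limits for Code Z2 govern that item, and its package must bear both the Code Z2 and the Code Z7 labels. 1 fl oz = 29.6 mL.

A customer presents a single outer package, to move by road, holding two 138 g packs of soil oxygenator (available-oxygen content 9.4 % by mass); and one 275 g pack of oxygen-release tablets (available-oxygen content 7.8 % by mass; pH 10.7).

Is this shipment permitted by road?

Soil oxygenator: available-oxygen content 9.4 % by mass > 5 % by mass → Code Z2 (Oxidizer).
Oxygen-release tablets: available-oxygen content 7.8 % by mass > 5 % by mass → Code Z2 (Oxidizer).
Code Z2 net quantity: (two 138 g packs = 276 g) + 275 g = 551 g.
551 g ≤ 1 kg (road limit, Code Z2) — within limit.

Yes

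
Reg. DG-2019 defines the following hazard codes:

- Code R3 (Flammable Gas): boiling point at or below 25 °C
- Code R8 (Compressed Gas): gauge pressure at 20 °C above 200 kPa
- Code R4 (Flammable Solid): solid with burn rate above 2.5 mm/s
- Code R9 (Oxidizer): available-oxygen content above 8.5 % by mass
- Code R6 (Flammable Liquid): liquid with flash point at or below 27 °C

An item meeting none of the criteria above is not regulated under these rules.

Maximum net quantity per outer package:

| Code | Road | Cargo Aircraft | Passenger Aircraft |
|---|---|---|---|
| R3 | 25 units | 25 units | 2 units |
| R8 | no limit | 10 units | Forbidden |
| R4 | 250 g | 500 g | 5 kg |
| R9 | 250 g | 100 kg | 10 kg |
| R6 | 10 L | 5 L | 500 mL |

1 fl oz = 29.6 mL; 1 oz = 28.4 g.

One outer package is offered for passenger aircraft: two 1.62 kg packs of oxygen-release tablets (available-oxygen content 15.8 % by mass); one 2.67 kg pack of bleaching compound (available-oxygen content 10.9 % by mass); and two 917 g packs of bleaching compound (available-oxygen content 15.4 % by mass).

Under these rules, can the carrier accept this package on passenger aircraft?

Yes

With available-oxygen content 15.8 % by mass (> 8.5 % by mass), the oxygen-release tablets fall in Code R9.
Bleaching compound: available-oxygen content 10.9 % by mass > 8.5 % by mass → Code R9 (Oxidizer).
With available-oxygen content 15.4 % by mass (> 8.5 % by mass), the bleaching compound falls in Code R9.
Total Code R9: (two 1.62 kg packs = 3.24 kg) + 2.67 kg + (two 917 g packs = 1.834 kg) = 7.744 kg.
That is within the Code R9 passenger aircraft limit of 10 kg.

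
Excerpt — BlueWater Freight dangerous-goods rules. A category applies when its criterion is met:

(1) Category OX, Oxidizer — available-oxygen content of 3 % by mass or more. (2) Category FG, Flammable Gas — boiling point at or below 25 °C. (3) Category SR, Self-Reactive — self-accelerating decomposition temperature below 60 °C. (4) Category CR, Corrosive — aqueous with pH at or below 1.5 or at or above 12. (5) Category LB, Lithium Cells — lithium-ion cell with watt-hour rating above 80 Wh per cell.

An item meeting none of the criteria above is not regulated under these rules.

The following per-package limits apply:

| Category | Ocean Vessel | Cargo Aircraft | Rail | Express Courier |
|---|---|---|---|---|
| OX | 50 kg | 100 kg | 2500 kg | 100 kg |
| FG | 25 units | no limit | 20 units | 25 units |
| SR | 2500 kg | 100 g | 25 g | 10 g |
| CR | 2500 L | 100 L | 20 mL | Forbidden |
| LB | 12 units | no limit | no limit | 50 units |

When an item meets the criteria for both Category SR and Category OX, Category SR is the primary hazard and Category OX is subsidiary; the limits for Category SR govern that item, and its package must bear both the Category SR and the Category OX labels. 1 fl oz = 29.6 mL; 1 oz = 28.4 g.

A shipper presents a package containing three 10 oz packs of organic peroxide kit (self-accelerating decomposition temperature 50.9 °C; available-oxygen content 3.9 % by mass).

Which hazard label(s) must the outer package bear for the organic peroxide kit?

With self-accelerating decomposition temperature 50.9 °C (< 60 °C), the organic peroxide kit falls in Category SR.
Available-oxygen content 3.9 % by mass meets the Category OX criterion (Oxidizer), so the organic peroxide kit is Category OX.
By the precedence rule Category SR is primary and Category OX is subsidiary, and that rule requires both labels on the package.

Category OX and SR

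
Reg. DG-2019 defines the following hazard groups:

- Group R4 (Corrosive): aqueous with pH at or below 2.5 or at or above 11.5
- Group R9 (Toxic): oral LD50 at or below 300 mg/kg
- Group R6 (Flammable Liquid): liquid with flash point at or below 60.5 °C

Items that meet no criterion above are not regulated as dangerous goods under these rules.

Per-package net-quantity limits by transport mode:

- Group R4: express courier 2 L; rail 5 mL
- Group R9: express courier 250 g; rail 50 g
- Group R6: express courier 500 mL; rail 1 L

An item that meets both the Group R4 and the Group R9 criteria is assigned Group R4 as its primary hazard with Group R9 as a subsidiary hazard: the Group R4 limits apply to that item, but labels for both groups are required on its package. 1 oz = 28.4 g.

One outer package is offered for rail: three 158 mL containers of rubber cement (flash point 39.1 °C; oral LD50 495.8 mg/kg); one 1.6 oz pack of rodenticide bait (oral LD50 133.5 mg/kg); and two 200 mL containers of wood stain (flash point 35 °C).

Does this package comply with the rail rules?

Flash point 39.1 °C meets the Group R6 criterion (Flammable Liquid), so the rubber cement is Group R6.
With oral LD50 133.5 mg/kg (≤ 300 mg/kg), the rodenticide bait falls in Group R9.
Wood stain: flash point 35 °C ≤ 60.5 °C → Group R6 (Flammable Liquid).
Group R6 net quantity: (three 158 mL containers = 474 mL) + (two 200 mL containers = 400 mL) = 874 mL.
874 mL ≤ 1 L (rail limit, Group R6) — within limit.
Group R9 quantity: one 1.6 oz pack = 45.44 g.
That is within the Group R9 rail limit of 50 g.
Every hazard group is within its rail limit and no segregation rule is violated.

Yes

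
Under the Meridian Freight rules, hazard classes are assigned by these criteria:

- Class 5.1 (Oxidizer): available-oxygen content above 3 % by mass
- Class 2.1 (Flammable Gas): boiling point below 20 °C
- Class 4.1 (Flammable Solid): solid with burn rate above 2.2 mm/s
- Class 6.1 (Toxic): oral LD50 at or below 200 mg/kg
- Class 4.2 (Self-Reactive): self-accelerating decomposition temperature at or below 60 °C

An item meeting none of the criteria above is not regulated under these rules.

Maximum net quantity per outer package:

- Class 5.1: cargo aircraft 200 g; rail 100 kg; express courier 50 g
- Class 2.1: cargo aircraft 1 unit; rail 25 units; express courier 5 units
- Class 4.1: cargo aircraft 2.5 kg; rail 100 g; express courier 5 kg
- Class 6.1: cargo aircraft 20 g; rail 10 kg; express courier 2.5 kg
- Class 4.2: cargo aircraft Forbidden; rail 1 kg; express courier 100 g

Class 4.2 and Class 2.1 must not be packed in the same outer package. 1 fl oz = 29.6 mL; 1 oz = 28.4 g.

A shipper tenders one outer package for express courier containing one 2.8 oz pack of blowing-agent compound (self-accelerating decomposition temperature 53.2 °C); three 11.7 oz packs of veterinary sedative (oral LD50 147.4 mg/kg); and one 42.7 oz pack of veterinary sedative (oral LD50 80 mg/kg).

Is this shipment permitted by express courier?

The blowing-agent compound has self-accelerating decomposition temperature 53.2 °C, which is ≤ 60 °C, so it is Class 4.2 (Self-Reactive).
Oral LD50 147.4 mg/kg meets the Class 6.1 criterion (Toxic), so the veterinary sedative is Class 6.1.
With oral LD50 80 mg/kg (≤ 200 mg/kg), the veterinary sedative falls in Class 6.1.
Total Class 6.1: (three 11.7 oz packs = 996.84 g) + (one 42.7 oz pack = 1212.68 g) = 2209.52 g.
2209.52 g ≤ 2.5 kg (express courier limit, Class 6.1) — within limit.
Class 4.2 quantity: one 2.8 oz pack = 79.52 g.
That is within the Class 4.2 express courier limit of 100 g.
The segregation rule (Class 4.2 with Class 2.1) does not apply to Class 6.1 with Class 4.2.
Every hazard class is within its express courier limit and no segregation rule is violated.

Yes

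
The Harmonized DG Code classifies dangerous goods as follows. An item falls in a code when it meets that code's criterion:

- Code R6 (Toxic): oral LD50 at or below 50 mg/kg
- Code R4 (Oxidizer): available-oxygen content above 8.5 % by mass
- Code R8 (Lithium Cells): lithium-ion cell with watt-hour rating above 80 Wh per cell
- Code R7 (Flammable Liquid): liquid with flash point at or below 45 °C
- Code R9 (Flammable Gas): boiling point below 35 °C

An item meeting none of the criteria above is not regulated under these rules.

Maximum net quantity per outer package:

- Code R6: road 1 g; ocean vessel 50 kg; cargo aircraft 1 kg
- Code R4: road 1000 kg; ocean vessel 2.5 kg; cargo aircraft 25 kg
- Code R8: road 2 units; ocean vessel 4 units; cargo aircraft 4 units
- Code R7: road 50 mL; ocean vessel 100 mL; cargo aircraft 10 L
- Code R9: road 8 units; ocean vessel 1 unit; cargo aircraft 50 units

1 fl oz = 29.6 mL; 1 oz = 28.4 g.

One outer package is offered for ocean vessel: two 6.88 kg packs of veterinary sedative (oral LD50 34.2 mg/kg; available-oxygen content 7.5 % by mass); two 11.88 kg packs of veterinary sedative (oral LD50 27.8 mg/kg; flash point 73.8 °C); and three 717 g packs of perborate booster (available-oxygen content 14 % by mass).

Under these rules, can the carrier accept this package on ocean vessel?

The veterinary sedative has oral LD50 34.2 mg/kg, which is ≤ 50 mg/kg, so it is Code R6 (Toxic).
With oral LD50 27.8 mg/kg (≤ 50 mg/kg), the veterinary sedative falls in Code R6.
Available-oxygen content 14 % by mass meets the Code R4 criterion (Oxidizer), so the perborate booster is Code R4.
Code R6 net quantity: (two 6.88 kg packs = 13.76 kg) + (two 11.88 kg packs = 23.76 kg) = 37.52 kg.
37.52 kg ≤ 50 kg (ocean vessel limit, Code R6) — within limit.
Code R4 quantity: three 717 g packs = 2.151 kg.
That is within the Code R4 ocean vessel limit of 2.5 kg.
Every hazard code is within its ocean vessel limit and no segregation rule is violated.

Yes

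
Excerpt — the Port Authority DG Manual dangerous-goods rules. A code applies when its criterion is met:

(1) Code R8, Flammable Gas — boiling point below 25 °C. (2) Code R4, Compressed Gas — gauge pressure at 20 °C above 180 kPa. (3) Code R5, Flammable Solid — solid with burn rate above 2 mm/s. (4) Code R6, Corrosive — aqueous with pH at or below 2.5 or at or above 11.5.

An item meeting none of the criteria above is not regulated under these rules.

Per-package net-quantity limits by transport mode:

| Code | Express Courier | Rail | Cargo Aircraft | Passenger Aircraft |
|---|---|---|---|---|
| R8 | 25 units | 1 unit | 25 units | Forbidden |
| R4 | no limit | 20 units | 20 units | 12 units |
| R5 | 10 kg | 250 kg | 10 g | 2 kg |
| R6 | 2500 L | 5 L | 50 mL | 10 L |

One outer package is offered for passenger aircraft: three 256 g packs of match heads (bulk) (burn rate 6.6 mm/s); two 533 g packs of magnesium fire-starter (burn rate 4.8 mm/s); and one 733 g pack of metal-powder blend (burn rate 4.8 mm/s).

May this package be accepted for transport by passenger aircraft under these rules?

No

Burn rate 6.6 mm/s meets the Code R5 criterion (Flammable Solid), so the match heads (bulk) are Code R5.
The magnesium fire-starter has burn rate 4.8 mm/s, which is > 2 mm/s, so it is Code R5 (Flammable Solid).
The metal-powder blend has burn rate 4.8 mm/s, which is > 2 mm/s, so it is Code R5 (Flammable Solid).
Code R5 net quantity: (three 256 g packs = 768 g) + (two 533 g packs = 1.066 kg) + 733 g = 2.567 kg.
That exceeds the Code R5 passenger aircraft limit of 2 kg.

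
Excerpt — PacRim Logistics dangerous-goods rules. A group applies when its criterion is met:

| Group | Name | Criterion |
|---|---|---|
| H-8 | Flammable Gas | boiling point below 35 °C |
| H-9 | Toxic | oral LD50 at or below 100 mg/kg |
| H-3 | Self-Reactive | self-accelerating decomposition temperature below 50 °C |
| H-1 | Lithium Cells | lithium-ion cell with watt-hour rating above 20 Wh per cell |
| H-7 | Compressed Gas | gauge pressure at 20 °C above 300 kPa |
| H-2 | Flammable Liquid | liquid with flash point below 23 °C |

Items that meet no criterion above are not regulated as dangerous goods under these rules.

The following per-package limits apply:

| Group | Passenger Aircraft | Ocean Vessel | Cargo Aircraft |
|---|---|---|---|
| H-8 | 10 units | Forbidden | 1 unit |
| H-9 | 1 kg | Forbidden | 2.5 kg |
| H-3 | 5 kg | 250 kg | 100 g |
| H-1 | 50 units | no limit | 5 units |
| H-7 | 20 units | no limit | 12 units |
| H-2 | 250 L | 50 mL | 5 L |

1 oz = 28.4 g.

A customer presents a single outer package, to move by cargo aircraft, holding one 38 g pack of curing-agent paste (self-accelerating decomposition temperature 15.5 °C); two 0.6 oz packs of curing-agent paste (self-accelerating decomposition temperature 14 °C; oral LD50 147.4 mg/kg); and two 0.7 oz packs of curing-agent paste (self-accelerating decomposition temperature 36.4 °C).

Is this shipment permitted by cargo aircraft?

Self-accelerating decomposition temperature 15.5 °C meets the Group H-3 criterion (Self-Reactive), so the curing-agent paste is Group H-3.
Curing-agent paste: self-accelerating decomposition temperature 14 °C < 50 °C → Group H-3 (Self-Reactive).
With self-accelerating decomposition temperature 36.4 °C (< 50 °C), the curing-agent paste falls in Group H-3.
Group H-3 net quantity: 38 g + (two 0.6 oz packs = 34.08 g) + (two 0.7 oz packs = 39.76 g) = 111.84 g.
111.84 g > 100 g (cargo aircraft limit, Group H-3) — over the limit.

No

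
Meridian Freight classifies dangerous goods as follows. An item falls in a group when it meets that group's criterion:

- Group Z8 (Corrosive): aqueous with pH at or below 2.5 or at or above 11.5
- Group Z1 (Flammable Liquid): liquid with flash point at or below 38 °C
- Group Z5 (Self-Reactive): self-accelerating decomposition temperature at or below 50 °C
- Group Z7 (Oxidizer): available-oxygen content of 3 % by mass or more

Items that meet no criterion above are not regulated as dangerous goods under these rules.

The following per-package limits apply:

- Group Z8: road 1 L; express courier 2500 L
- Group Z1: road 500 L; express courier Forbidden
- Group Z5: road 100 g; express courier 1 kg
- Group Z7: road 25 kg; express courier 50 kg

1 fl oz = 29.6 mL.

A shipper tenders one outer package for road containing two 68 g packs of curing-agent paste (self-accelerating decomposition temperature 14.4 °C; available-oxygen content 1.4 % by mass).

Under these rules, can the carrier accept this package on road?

The curing-agent paste has self-accelerating decomposition temperature 14.4 °C, which is ≤ 50 °C, so it is Group Z5 (Self-Reactive).
Group Z5 quantity: two 68 g packs = 136 g.
136 g > 100 g (road limit, Group Z5) — over the limit.

No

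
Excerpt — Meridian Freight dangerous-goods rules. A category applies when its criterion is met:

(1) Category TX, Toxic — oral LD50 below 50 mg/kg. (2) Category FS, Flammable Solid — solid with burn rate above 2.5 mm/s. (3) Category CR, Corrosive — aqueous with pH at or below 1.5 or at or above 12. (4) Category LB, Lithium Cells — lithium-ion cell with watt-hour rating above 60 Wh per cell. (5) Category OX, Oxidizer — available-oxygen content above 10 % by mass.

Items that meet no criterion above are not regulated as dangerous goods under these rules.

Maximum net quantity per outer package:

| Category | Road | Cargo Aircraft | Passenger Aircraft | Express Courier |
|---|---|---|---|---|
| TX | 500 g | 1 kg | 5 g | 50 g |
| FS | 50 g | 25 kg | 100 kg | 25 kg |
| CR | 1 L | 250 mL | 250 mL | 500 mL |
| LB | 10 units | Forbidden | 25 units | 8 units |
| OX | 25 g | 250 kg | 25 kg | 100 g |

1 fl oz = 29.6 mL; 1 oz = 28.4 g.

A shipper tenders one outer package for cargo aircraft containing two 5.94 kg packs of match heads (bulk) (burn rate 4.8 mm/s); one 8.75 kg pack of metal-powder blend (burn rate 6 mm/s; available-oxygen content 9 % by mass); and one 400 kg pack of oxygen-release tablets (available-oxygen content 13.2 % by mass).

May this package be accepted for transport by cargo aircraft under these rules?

No

The match heads (bulk) have burn rate 4.8 mm/s, which is > 2.5 mm/s, so they are Category FS (Flammable Solid).
Metal-powder blend: burn rate 6 mm/s > 2.5 mm/s → Category FS (Flammable Solid).
With available-oxygen content 13.2 % by mass (> 10 % by mass), the oxygen-release tablets fall in Category OX.
Total Category FS: (two 5.94 kg packs = 11.88 kg) + 8.75 kg = 20.63 kg.
20.63 kg ≤ 25 kg (cargo aircraft limit, Category FS) — within limit.
Category OX quantity: 400 kg.
400 kg > 250 kg (cargo aircraft limit, Category OX) — over the limit.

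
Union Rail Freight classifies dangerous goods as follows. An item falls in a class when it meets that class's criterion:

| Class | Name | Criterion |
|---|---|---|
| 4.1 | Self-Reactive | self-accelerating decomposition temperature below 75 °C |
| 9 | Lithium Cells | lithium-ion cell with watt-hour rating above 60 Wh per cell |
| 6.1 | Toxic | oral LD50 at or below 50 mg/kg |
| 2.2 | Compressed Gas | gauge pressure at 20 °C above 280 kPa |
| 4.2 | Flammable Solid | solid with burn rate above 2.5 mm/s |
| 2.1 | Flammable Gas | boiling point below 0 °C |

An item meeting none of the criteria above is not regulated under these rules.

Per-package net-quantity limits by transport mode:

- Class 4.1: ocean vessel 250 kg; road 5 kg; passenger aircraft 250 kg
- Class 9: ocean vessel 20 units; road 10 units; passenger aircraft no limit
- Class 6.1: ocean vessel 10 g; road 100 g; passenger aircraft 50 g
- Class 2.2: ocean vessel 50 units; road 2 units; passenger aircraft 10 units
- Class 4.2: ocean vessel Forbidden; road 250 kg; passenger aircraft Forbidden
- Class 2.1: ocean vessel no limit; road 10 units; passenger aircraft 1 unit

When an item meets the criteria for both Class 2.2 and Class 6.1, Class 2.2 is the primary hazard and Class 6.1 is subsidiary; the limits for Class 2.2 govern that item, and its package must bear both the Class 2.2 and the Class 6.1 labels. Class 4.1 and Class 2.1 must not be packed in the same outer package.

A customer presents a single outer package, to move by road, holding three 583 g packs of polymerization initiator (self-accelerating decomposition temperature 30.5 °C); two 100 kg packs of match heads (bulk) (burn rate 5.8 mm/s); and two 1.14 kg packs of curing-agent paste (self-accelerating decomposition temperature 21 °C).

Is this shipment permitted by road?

The polymerization initiator has self-accelerating decomposition temperature 30.5 °C, which is < 75 °C, so it is Class 4.1 (Self-Reactive).
Burn rate 5.8 mm/s meets the Class 4.2 criterion (Flammable Solid), so the match heads (bulk) are Class 4.2.
With self-accelerating decomposition temperature 21 °C (< 75 °C), the curing-agent paste falls in Class 4.1.
Total Class 4.1: (three 583 g packs = 1.749 kg) + (two 1.14 kg packs = 2.28 kg) = 4.029 kg.
4.029 kg is within the road limit of 5 kg for Class 4.1.
Class 4.2 quantity: two 100 kg packs = 200 kg.
200 kg is within the road limit of 250 kg for Class 4.2.
The segregation rule (Class 4.1 with Class 2.1) does not apply to Class 4.1 with Class 4.2.
Every hazard class is within its road limit and no segregation rule is violated.

Yes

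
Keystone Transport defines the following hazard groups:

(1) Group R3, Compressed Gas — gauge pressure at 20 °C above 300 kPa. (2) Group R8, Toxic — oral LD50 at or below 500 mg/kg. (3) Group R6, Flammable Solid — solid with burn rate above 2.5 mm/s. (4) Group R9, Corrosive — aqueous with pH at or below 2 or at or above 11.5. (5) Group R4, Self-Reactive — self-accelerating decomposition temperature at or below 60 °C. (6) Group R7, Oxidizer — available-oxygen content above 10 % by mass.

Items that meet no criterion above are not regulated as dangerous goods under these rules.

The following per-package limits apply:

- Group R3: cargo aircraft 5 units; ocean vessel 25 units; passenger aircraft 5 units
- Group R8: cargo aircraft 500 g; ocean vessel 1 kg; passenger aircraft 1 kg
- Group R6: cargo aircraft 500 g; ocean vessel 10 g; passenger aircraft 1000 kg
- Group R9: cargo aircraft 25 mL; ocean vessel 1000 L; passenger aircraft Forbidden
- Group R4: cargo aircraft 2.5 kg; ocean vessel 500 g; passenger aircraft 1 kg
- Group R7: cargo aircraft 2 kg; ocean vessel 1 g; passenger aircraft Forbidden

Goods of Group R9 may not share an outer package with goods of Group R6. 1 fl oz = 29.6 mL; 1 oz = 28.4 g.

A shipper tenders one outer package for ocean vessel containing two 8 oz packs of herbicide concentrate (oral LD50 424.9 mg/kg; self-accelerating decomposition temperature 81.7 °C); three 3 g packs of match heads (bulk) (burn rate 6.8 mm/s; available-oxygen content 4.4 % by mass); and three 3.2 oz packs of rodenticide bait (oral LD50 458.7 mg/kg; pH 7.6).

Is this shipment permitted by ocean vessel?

Yes

The herbicide concentrate has oral LD50 424.9 mg/kg, which is ≤ 500 mg/kg, so it is Group R8 (Toxic).
With burn rate 6.8 mm/s (> 2.5 mm/s), the match heads (bulk) fall in Group R6.
Rodenticide bait: oral LD50 458.7 mg/kg ≤ 500 mg/kg → Group R8 (Toxic).
Total Group R8: (two 8 oz packs = 454.4 g) + (three 3.2 oz packs = 272.64 g) = 727.04 g.
727.04 g is within the ocean vessel limit of 1 kg for Group R8.
Group R6 quantity: three 3 g packs = 9 g.
9 g ≤ 10 g (ocean vessel limit, Group R6) — within limit.
The segregation rule (Group R9 with Group R6) does not apply to Group R8 with Group R6.
Every hazard group is within its ocean vessel limit and no segregation rule is violated.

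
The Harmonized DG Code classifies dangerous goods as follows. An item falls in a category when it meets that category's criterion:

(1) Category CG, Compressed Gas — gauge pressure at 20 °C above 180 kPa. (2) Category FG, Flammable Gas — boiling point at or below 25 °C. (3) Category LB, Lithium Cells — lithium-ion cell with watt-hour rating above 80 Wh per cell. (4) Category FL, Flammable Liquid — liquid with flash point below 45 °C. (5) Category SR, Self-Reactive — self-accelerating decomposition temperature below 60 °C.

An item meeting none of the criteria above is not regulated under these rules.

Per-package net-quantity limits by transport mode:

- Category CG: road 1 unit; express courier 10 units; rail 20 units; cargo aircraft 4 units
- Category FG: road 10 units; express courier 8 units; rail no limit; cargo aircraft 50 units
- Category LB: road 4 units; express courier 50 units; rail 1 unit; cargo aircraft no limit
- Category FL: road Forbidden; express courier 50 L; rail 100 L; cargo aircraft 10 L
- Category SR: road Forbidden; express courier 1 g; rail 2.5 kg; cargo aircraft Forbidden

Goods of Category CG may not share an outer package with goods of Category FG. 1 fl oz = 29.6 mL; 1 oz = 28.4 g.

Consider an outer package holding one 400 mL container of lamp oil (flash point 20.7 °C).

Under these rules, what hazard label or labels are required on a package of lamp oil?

Category FL

Lamp oil: flash point 20.7 °C < 45 °C → Category FL (Flammable Liquid).
Only the Category FL label is required.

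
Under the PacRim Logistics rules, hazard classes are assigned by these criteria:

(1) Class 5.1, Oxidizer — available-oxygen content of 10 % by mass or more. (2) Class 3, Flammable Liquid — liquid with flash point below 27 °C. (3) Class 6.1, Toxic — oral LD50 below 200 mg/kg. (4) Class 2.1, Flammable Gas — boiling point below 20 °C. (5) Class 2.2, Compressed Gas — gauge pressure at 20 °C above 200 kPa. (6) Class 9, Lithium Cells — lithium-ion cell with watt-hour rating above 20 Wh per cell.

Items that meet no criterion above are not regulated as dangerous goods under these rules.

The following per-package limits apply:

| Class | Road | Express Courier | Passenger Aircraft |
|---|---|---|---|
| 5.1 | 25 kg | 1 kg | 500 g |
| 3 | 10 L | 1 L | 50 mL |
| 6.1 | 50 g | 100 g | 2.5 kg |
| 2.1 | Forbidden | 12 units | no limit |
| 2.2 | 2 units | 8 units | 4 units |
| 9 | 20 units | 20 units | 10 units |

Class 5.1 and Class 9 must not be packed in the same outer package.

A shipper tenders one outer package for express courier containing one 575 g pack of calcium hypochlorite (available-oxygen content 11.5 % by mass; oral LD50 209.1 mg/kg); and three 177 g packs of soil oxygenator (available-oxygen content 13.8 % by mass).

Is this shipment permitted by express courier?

No

Calcium hypochlorite: available-oxygen content 11.5 % by mass ≥ 10 % by mass → Class 5.1 (Oxidizer).
With available-oxygen content 13.8 % by mass (≥ 10 % by mass), the soil oxygenator falls in Class 5.1.
Class 5.1 net quantity: 575 g + (three 177 g packs = 531 g) = 1.106 kg.
That exceeds the Class 5.1 express courier limit of 1 kg.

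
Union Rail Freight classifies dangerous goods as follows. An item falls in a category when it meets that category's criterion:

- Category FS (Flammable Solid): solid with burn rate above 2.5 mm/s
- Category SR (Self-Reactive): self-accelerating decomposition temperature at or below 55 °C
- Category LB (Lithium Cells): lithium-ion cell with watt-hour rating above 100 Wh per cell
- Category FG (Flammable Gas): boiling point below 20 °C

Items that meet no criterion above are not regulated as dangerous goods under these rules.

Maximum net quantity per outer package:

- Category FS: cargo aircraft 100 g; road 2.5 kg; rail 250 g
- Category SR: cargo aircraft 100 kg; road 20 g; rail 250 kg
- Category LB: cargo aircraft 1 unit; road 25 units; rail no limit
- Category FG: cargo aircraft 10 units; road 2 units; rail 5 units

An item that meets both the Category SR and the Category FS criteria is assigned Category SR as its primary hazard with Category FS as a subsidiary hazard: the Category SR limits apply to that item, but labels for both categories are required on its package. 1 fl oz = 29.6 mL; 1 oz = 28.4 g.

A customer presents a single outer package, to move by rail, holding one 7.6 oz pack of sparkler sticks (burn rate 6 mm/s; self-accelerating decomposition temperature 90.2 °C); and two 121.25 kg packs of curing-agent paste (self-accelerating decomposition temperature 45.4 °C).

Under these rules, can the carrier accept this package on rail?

The sparkler sticks have burn rate 6 mm/s, which is > 2.5 mm/s, so they are Category FS (Flammable Solid).
Curing-agent paste: self-accelerating decomposition temperature 45.4 °C ≤ 55 °C → Category SR (Self-Reactive).
Category SR quantity: two 121.25 kg packs = 242.5 kg.
That is within the Category SR rail limit of 250 kg.
Category FS quantity: one 7.6 oz pack = 215.84 g.
That is within the Category FS rail limit of 250 g.
Every hazard category is within its rail limit and no segregation rule is violated.

Yes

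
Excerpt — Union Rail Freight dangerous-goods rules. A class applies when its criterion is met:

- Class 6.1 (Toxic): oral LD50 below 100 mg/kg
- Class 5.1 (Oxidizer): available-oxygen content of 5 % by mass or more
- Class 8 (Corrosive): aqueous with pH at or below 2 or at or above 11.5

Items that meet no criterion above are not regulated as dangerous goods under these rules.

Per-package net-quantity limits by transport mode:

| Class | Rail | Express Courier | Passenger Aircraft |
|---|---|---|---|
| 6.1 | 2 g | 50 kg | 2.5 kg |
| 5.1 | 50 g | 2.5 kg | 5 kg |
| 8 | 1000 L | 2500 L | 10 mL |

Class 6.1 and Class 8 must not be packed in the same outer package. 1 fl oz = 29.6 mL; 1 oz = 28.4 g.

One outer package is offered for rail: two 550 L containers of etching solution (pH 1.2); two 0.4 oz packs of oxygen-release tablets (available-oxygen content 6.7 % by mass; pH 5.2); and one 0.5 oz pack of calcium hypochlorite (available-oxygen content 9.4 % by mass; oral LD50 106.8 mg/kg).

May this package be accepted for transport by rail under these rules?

pH 1.2 meets the Class 8 criterion (Corrosive), so the etching solution is Class 8.
The oxygen-release tablets have available-oxygen content 6.7 % by mass, which is ≥ 5 % by mass, so they are Class 5.1 (Oxidizer).
The calcium hypochlorite has available-oxygen content 9.4 % by mass, which is ≥ 5 % by mass, so it is Class 5.1 (Oxidizer).
Total Class 5.1: (two 0.4 oz packs = 22.72 g) + (one 0.5 oz pack = 14.2 g) = 36.92 g.
36.92 g is within the rail limit of 50 g for Class 5.1.
Class 8 quantity: two 550 L containers = 1100 L.
That exceeds the Class 8 rail limit of 1000 L.
The segregation rule (Class 6.1 with Class 8) does not apply to Class 5.1 with Class 8.

No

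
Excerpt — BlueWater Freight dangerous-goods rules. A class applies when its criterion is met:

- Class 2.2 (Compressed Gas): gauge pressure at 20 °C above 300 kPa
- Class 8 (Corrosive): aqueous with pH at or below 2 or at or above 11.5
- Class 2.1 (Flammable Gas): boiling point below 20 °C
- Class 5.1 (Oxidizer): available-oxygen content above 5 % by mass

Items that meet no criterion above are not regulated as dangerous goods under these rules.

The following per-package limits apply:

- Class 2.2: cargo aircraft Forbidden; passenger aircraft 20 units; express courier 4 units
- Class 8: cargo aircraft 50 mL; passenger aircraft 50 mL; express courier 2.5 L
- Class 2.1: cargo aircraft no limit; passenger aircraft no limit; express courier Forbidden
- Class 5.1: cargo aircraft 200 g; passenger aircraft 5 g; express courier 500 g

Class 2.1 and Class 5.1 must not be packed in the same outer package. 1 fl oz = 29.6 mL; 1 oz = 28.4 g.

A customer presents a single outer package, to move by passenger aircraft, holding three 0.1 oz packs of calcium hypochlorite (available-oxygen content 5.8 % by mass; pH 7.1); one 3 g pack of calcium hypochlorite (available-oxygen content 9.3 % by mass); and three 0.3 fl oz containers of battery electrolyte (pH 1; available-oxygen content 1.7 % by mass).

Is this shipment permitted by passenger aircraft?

No

The calcium hypochlorite has available-oxygen content 5.8 % by mass, which is > 5 % by mass, so it is Class 5.1 (Oxidizer).
Available-oxygen content 9.3 % by mass meets the Class 5.1 criterion (Oxidizer), so the calcium hypochlorite is Class 5.1.
The battery electrolyte has pH 1, which is ≤ 2, so it is Class 8 (Corrosive).
Class 5.1 net quantity: (three 0.1 oz packs = 8.52 g) + 3 g = 11.52 g.
That exceeds the Class 5.1 passenger aircraft limit of 5 g.
Class 8 quantity: three 0.3 fl oz containers = 26.64 mL.
That is within the Class 8 passenger aircraft limit of 50 mL.
The segregation rule (Class 2.1 with Class 5.1) does not apply to Class 5.1 with Class 8.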